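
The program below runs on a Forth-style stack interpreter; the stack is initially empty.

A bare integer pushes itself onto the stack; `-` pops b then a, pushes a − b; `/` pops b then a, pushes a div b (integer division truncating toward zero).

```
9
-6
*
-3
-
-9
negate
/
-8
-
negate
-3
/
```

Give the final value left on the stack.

1

9       [9]
-6      [9, -6]
*       [-54]
-3      [-54, -3]
-       [-51]
-9      [-51, -9]
negate  [-51, 9]
/       [-5]
-8      [-5, -8]
-       [3]
negate  [-3]
-3      [-3, -3]
/       [1]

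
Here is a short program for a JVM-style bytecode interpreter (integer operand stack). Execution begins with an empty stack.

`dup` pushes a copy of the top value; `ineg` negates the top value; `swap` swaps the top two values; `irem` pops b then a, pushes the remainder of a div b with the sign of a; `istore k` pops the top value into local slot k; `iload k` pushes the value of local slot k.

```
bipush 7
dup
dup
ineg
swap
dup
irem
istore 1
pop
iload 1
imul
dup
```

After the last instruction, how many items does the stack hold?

bipush 7  7
dup       7 7
dup       7 7 7
ineg      7 7 -7
swap      7 -7 7
dup       7 -7 7 7
irem      7 -7 0
istore 1  7 -7
pop       7
iload 1   7 0
imul      0
dup       0 0

2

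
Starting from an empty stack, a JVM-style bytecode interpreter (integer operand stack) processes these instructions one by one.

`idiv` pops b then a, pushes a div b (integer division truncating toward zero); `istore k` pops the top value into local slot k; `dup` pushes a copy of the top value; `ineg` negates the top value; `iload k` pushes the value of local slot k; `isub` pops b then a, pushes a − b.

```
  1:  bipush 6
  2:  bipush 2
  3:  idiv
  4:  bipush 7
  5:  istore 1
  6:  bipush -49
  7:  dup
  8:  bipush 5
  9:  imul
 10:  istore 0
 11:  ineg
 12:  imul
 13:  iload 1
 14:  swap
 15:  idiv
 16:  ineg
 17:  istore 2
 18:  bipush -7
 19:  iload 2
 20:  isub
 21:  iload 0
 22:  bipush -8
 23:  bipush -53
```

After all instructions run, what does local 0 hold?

-245

bipush 6   : [6]
bipush 2   : [6, 2]
idiv       : [3]
bipush 7   : [3, 7]
istore 1   : [3]
bipush -49 : [3, -49]
dup        : [3, -49, -49]
bipush 5   : [3, -49, -49, 5]
imul       : [3, -49, -245]
istore 0   : [3, -49]
ineg       : [3, 49]
imul       : [147]
iload 1    : [147, 7]
swap       : [7, 147]
idiv       : [0]
ineg       : [0]
istore 2   : []
bipush -7  : [-7]
iload 2    : [-7, 0]
isub       : [-7]
iload 0    : [-7, -245]
bipush -8  : [-7, -245, -8]
bipush -53 : [-7, -245, -8, -53]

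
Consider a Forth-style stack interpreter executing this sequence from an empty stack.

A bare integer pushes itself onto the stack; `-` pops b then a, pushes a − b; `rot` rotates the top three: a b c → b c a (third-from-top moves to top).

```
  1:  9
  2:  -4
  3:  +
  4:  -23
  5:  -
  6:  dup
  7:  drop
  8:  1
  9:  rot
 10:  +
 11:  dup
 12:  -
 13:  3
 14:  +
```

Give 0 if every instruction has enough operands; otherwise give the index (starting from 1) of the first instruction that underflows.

9

9    -> 9
-4   -> 9 -4
+    -> 5
-23  -> 5 -23
-    -> 28
dup  -> 28 28
drop -> 28
1    -> 28 1
rot  — needs 3 operands, stack has 2 → underflow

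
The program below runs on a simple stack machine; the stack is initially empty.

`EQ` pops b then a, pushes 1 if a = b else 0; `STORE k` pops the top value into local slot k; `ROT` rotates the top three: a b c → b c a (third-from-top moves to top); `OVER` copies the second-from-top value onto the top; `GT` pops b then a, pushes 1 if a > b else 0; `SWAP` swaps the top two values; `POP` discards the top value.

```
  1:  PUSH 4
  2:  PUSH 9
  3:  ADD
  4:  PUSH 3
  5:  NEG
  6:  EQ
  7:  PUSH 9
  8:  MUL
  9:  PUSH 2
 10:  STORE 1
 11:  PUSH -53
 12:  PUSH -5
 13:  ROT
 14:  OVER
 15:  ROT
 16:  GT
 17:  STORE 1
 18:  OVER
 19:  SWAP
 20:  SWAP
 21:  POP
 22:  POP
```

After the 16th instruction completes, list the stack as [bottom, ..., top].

PUSH 4   -> 4
PUSH 9   -> 4 9
ADD      -> 13
PUSH 3   -> 13 3
NEG      -> 13 -3
EQ       -> 0
PUSH 9   -> 0 9
MUL      -> 0
PUSH 2   -> 0 2
STORE 1  -> 0
PUSH -53 -> 0 -53
PUSH -5  -> 0 -53 -5
ROT      -> -53 -5 0
OVER     -> -53 -5 0 -5
ROT      -> -53 0 -5 -5
GT       -> -53 0 0

[-53, 0, 0]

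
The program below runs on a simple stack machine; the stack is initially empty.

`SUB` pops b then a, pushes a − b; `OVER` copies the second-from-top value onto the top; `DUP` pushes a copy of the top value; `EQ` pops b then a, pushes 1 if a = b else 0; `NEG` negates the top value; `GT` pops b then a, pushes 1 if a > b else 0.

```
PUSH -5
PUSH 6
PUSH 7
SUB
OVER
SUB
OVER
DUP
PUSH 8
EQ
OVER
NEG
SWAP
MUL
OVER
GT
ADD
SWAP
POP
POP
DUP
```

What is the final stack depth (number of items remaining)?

PUSH -5 -> [-5]
PUSH 6  -> [-5, 6]
PUSH 7  -> [-5, 6, 7]
SUB     -> [-5, -1]
OVER    -> [-5, -1, -5]
SUB     -> [-5, 4]
OVER    -> [-5, 4, -5]
DUP     -> [-5, 4, -5, -5]
PUSH 8  -> [-5, 4, -5, -5, 8]
EQ      -> [-5, 4, -5, 0]
OVER    -> [-5, 4, -5, 0, -5]
NEG     -> [-5, 4, -5, 0, 5]
SWAP    -> [-5, 4, -5, 5, 0]
MUL     -> [-5, 4, -5, 0]
OVER    -> [-5, 4, -5, 0, -5]
GT      -> [-5, 4, -5, 1]
ADD     -> [-5, 4, -4]
SWAP    -> [-5, -4, 4]
POP     -> [-5, -4]
POP     -> [-5]
DUP     -> [-5, -5]

2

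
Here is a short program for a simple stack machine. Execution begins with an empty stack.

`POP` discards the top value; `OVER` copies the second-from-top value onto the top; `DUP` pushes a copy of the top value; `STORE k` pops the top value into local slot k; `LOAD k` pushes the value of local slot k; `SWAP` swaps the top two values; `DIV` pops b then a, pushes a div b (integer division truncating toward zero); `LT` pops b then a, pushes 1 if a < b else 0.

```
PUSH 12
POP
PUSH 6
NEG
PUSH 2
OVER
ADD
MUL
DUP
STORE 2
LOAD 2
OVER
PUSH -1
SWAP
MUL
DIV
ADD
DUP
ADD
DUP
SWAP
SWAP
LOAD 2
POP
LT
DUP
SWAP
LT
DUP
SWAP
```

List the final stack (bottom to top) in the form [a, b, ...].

PUSH 12 : 12
POP     : (empty)
PUSH 6  : 6
NEG     : -6
PUSH 2  : -6 2
OVER    : -6 2 -6
ADD     : -6 -4
MUL     : 24
DUP     : 24 24
STORE 2 : 24
LOAD 2  : 24 24
OVER    : 24 24 24
PUSH -1 : 24 24 24 -1
SWAP    : 24 24 -1 24
MUL     : 24 24 -24
DIV     : 24 -1
ADD     : 23
DUP     : 23 23
ADD     : 46
DUP     : 46 46
SWAP    : 46 46
SWAP    : 46 46
LOAD 2  : 46 46 24
POP     : 46 46
LT      : 0
DUP     : 0 0
SWAP    : 0 0
LT      : 0
DUP     : 0 0
SWAP    : 0 0

[0, 0]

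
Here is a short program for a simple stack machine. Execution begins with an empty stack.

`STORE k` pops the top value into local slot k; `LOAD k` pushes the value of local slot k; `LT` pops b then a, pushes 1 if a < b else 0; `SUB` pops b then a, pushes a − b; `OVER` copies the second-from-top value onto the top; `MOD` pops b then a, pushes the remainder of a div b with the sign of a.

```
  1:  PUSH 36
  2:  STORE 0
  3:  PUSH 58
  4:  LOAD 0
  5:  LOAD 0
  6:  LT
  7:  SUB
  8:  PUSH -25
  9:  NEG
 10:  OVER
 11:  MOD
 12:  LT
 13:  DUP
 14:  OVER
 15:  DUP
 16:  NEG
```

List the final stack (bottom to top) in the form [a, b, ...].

[0, 0, 0, 0]

PUSH 36  -> [36]
STORE 0  -> []
PUSH 58  -> [58]
LOAD 0   -> [58, 36]
LOAD 0   -> [58, 36, 36]
LT       -> [58, 0]
SUB      -> [58]
PUSH -25 -> [58, -25]
NEG      -> [58, 25]
OVER     -> [58, 25, 58]
MOD      -> [58, 25]
LT       -> [0]
DUP      -> [0, 0]
OVER     -> [0, 0, 0]
DUP      -> [0, 0, 0, 0]
NEG      -> [0, 0, 0, 0]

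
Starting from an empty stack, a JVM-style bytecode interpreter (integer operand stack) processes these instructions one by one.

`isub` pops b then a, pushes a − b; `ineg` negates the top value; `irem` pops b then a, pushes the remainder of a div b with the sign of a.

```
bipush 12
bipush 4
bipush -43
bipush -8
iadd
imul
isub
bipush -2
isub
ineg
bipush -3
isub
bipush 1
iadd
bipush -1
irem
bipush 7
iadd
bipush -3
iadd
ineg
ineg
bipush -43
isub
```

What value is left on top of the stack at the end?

47

bipush 12   [12]
bipush 4    [12, 4]
bipush -43  [12, 4, -43]
bipush -8   [12, 4, -43, -8]
iadd        [12, 4, -51]
imul        [12, -204]
isub        [216]
bipush -2   [216, -2]
isub        [218]
ineg        [-218]
bipush -3   [-218, -3]
isub        [-215]
bipush 1    [-215, 1]
iadd        [-214]
bipush -1   [-214, -1]
irem        [0]
bipush 7    [0, 7]
iadd        [7]
bipush -3   [7, -3]
iadd        [4]
ineg        [-4]
ineg        [4]
bipush -43  [4, -43]
isub        [47]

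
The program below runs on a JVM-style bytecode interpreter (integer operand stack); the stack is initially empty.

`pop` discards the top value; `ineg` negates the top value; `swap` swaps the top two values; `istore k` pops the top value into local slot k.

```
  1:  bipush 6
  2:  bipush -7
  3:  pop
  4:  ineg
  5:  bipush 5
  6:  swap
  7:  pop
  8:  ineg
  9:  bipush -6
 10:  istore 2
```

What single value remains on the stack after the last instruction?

bipush 6   6
bipush -7  6 -7
pop        6
ineg       -6
bipush 5   -6 5
swap       5 -6
pop        5
ineg       -5
bipush -6  -5 -6
istore 2   -5

-5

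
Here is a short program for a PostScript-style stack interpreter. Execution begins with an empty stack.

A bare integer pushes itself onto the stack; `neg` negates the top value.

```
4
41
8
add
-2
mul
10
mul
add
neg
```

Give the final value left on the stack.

4   -> [4]
41  -> [4, 41]
8   -> [4, 41, 8]
add -> [4, 49]
-2  -> [4, 49, -2]
mul -> [4, -98]
10  -> [4, -98, 10]
mul -> [4, -980]
add -> [-976]
neg -> [976]

976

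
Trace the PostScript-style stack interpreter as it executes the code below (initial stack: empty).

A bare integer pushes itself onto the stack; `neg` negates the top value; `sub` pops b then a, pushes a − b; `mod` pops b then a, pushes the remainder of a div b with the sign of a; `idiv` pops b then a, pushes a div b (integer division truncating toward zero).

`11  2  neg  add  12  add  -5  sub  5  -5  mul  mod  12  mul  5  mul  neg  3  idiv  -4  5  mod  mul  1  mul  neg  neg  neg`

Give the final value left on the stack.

-80

11   : 11
2    : 11 2
neg  : 11 -2
add  : 9
12   : 9 12
add  : 21
-5   : 21 -5
sub  : 26
5    : 26 5
-5   : 26 5 -5
mul  : 26 -25
mod  : 1
12   : 1 12
mul  : 12
5    : 12 5
mul  : 60
neg  : -60
3    : -60 3
idiv : -20
-4   : -20 -4
5    : -20 -4 5
mod  : -20 -4
mul  : 80
1    : 80 1
mul  : 80
neg  : -80
neg  : 80
neg  : -80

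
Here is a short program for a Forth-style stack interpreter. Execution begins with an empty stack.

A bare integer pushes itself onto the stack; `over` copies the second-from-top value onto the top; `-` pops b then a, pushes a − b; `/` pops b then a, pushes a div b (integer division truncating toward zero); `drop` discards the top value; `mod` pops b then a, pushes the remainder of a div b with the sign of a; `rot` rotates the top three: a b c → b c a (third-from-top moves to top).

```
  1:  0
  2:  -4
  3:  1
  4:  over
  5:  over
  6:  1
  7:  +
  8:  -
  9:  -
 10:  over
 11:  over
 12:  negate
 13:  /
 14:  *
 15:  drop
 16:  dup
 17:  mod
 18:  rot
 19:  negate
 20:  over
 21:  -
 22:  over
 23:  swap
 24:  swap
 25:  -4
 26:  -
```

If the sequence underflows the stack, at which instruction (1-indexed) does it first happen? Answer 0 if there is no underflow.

0       [0]
-4      [0, -4]
1       [0, -4, 1]
over    [0, -4, 1, -4]
over    [0, -4, 1, -4, 1]
1       [0, -4, 1, -4, 1, 1]
+       [0, -4, 1, -4, 2]
-       [0, -4, 1, -6]
-       [0, -4, 7]
over    [0, -4, 7, -4]
over    [0, -4, 7, -4, 7]
negate  [0, -4, 7, -4, -7]
/       [0, -4, 7, 0]
*       [0, -4, 0]
drop    [0, -4]
dup     [0, -4, -4]
mod     [0, 0]
rot  — needs 3 operands, stack has 2 → underflow

18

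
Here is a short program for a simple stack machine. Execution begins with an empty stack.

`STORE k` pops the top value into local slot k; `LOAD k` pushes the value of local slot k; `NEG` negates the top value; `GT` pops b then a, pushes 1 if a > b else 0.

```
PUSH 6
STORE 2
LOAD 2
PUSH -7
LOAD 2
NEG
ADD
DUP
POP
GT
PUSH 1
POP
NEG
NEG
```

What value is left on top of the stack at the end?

1

PUSH 6  → [6]
STORE 2 → []
LOAD 2  → [6]
PUSH -7 → [6, -7]
LOAD 2  → [6, -7, 6]
NEG     → [6, -7, -6]
ADD     → [6, -13]
DUP     → [6, -13, -13]
POP     → [6, -13]
GT      → [1]
PUSH 1  → [1, 1]
POP     → [1]
NEG     → [-1]
NEG     → [1]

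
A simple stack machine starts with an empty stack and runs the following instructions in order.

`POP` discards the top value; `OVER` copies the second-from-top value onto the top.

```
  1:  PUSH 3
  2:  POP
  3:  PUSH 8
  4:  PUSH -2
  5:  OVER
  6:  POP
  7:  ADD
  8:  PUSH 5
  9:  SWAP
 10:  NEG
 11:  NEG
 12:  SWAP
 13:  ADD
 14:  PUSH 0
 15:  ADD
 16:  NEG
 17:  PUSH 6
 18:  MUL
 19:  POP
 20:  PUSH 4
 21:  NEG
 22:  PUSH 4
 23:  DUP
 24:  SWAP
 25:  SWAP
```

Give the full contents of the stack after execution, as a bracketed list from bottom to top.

PUSH 3   3
POP      (empty)
PUSH 8   8
PUSH -2  8 -2
OVER     8 -2 8
POP      8 -2
ADD      6
PUSH 5   6 5
SWAP     5 6
NEG      5 -6
NEG      5 6
SWAP     6 5
ADD      11
PUSH 0   11 0
ADD      11
NEG      -11
PUSH 6   -11 6
MUL      -66
POP      (empty)
PUSH 4   4
NEG      -4
PUSH 4   -4 4
DUP      -4 4 4
SWAP     -4 4 4
SWAP     -4 4 4

[-4, 4, 4]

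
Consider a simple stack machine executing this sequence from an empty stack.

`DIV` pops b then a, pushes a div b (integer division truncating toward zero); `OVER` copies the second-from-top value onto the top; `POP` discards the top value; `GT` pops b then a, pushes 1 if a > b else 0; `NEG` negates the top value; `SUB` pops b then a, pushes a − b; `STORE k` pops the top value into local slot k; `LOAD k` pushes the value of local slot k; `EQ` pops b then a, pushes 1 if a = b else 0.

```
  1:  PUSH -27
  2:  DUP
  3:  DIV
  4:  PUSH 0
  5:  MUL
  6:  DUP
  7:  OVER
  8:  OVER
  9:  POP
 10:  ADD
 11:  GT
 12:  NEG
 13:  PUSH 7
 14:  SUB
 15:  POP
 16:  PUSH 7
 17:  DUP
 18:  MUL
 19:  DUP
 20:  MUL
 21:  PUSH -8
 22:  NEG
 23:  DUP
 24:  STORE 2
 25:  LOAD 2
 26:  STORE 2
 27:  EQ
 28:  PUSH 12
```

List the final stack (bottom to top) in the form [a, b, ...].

PUSH -27 -> [-27]
DUP      -> [-27, -27]
DIV      -> [1]
PUSH 0   -> [1, 0]
MUL      -> [0]
DUP      -> [0, 0]
OVER     -> [0, 0, 0]
OVER     -> [0, 0, 0, 0]
POP      -> [0, 0, 0]
ADD      -> [0, 0]
GT       -> [0]
NEG      -> [0]
PUSH 7   -> [0, 7]
SUB      -> [-7]
POP      -> []
PUSH 7   -> [7]
DUP      -> [7, 7]
MUL      -> [49]
DUP      -> [49, 49]
MUL      -> [2401]
PUSH -8  -> [2401, -8]
NEG      -> [2401, 8]
DUP      -> [2401, 8, 8]
STORE 2  -> [2401, 8]
LOAD 2   -> [2401, 8, 8]
STORE 2  -> [2401, 8]
EQ       -> [0]
PUSH 12  -> [0, 12]

[0, 12]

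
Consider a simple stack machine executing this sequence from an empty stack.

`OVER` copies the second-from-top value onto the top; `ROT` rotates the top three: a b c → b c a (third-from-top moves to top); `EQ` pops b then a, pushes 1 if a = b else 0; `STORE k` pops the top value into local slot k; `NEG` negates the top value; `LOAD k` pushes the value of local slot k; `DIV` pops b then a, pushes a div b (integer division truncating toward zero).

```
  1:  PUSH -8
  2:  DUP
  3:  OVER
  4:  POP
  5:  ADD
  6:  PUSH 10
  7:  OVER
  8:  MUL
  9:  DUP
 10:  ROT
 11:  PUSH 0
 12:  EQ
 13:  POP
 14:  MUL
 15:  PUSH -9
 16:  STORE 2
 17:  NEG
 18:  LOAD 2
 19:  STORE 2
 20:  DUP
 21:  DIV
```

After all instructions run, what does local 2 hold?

-9

PUSH -8 : -8
DUP     : -8 -8
OVER    : -8 -8 -8
POP     : -8 -8
ADD     : -16
PUSH 10 : -16 10
OVER    : -16 10 -16
MUL     : -16 -160
DUP     : -16 -160 -160
ROT     : -160 -160 -16
PUSH 0  : -160 -160 -16 0
EQ      : -160 -160 0
POP     : -160 -160
MUL     : 25600
PUSH -9 : 25600 -9
STORE 2 : 25600
NEG     : -25600
LOAD 2  : -25600 -9
STORE 2 : -25600
DUP     : -25600 -25600
DIV     : 1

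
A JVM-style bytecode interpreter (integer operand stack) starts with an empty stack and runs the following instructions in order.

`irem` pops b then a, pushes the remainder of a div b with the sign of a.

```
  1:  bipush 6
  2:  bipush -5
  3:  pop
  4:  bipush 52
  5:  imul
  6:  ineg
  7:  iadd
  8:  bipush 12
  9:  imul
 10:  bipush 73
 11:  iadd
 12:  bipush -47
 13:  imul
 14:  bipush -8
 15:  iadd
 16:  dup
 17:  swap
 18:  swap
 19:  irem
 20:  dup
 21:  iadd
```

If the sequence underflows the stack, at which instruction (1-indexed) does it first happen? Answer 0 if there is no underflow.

bipush 6  : 6
bipush -5 : 6 -5
pop       : 6
bipush 52 : 6 52
imul      : 312
ineg      : -312
iadd  — needs 2 operands, stack has 1 → underflow

7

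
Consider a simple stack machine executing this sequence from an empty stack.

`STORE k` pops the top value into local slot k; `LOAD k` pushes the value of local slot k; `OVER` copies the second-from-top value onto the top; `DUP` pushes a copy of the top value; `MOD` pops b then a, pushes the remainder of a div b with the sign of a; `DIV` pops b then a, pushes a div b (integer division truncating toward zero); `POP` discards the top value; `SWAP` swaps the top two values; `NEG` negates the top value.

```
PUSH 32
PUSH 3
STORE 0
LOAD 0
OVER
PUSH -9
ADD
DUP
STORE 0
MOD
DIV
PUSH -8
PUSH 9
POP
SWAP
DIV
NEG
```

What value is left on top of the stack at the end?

PUSH 32 -> [32]
PUSH 3  -> [32, 3]
STORE 0 -> [32]
LOAD 0  -> [32, 3]
OVER    -> [32, 3, 32]
PUSH -9 -> [32, 3, 32, -9]
ADD     -> [32, 3, 23]
DUP     -> [32, 3, 23, 23]
STORE 0 -> [32, 3, 23]
MOD     -> [32, 3]
DIV     -> [10]
PUSH -8 -> [10, -8]
PUSH 9  -> [10, -8, 9]
POP     -> [10, -8]
SWAP    -> [-8, 10]
DIV     -> [0]
NEG     -> [0]

0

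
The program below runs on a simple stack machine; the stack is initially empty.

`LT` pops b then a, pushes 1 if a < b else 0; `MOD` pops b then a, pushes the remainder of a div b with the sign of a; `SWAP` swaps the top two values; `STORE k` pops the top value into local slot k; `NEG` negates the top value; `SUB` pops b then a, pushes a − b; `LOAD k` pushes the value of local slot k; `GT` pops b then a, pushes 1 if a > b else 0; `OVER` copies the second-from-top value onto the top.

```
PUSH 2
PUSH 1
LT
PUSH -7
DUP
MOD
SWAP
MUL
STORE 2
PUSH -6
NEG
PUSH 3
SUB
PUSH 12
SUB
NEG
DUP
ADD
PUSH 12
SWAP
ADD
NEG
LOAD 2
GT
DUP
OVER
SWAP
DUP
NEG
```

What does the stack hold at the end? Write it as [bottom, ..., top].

[0, 0, 0, 0]

PUSH 2  -> [2]
PUSH 1  -> [2, 1]
LT      -> [0]
PUSH -7 -> [0, -7]
DUP     -> [0, -7, -7]
MOD     -> [0, 0]
SWAP    -> [0, 0]
MUL     -> [0]
STORE 2 -> []
PUSH -6 -> [-6]
NEG     -> [6]
PUSH 3  -> [6, 3]
SUB     -> [3]
PUSH 12 -> [3, 12]
SUB     -> [-9]
NEG     -> [9]
DUP     -> [9, 9]
ADD     -> [18]
PUSH 12 -> [18, 12]
SWAP    -> [12, 18]
ADD     -> [30]
NEG     -> [-30]
LOAD 2  -> [-30, 0]
GT      -> [0]
DUP     -> [0, 0]
OVER    -> [0, 0, 0]
SWAP    -> [0, 0, 0]
DUP     -> [0, 0, 0, 0]
NEG     -> [0, 0, 0, 0]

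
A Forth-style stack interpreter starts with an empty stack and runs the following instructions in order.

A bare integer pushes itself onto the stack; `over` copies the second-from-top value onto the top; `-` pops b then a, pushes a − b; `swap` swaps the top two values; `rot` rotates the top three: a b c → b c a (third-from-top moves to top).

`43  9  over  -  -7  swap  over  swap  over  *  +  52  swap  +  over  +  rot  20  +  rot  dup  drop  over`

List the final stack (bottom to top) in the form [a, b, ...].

43   : [43]
9    : [43, 9]
over : [43, 9, 43]
-    : [43, -34]
-7   : [43, -34, -7]
swap : [43, -7, -34]
over : [43, -7, -34, -7]
swap : [43, -7, -7, -34]
over : [43, -7, -7, -34, -7]
*    : [43, -7, -7, 238]
+    : [43, -7, 231]
52   : [43, -7, 231, 52]
swap : [43, -7, 52, 231]
+    : [43, -7, 283]
over : [43, -7, 283, -7]
+    : [43, -7, 276]
rot  : [-7, 276, 43]
20   : [-7, 276, 43, 20]
+    : [-7, 276, 63]
rot  : [276, 63, -7]
dup  : [276, 63, -7, -7]
drop : [276, 63, -7]
over : [276, 63, -7, 63]

[276, 63, -7, 63]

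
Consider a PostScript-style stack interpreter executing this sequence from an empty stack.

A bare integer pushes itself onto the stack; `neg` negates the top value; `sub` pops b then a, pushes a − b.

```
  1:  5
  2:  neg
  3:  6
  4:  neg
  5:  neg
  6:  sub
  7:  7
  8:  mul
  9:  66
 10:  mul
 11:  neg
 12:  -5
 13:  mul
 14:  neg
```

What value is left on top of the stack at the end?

25410

5   : [5]
neg : [-5]
6   : [-5, 6]
neg : [-5, -6]
neg : [-5, 6]
sub : [-11]
7   : [-11, 7]
mul : [-77]
66  : [-77, 66]
mul : [-5082]
neg : [5082]
-5  : [5082, -5]
mul : [-25410]
neg : [25410]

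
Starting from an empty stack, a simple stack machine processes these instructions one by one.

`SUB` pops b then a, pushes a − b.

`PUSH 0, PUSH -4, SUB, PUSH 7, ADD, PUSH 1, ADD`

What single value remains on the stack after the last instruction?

PUSH 0   0
PUSH -4  0 -4
SUB      4
PUSH 7   4 7
ADD      11
PUSH 1   11 1
ADD      12

12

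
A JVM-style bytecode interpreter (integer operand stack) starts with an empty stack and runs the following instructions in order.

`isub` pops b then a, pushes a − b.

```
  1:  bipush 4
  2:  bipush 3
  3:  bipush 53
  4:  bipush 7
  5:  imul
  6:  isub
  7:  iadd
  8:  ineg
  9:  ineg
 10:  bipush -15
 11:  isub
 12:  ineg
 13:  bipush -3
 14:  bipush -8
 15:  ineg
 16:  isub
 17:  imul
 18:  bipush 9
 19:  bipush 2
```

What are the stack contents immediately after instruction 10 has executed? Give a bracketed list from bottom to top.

[-364, -15]

bipush 4   : [4]
bipush 3   : [4, 3]
bipush 53  : [4, 3, 53]
bipush 7   : [4, 3, 53, 7]
imul       : [4, 3, 371]
isub       : [4, -368]
iadd       : [-364]
ineg       : [364]
ineg       : [-364]
bipush -15 : [-364, -15]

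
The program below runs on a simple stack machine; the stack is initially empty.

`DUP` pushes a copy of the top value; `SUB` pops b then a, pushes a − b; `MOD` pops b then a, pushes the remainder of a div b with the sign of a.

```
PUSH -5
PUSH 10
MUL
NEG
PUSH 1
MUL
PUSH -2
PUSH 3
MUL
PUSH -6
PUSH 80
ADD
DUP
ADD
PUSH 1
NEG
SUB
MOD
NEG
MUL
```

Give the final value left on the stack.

PUSH -5  -5
PUSH 10  -5 10
MUL      -50
NEG      50
PUSH 1   50 1
MUL      50
PUSH -2  50 -2
PUSH 3   50 -2 3
MUL      50 -6
PUSH -6  50 -6 -6
PUSH 80  50 -6 -6 80
ADD      50 -6 74
DUP      50 -6 74 74
ADD      50 -6 148
PUSH 1   50 -6 148 1
NEG      50 -6 148 -1
SUB      50 -6 149
MOD      50 -6
NEG      50 6
MUL      300

300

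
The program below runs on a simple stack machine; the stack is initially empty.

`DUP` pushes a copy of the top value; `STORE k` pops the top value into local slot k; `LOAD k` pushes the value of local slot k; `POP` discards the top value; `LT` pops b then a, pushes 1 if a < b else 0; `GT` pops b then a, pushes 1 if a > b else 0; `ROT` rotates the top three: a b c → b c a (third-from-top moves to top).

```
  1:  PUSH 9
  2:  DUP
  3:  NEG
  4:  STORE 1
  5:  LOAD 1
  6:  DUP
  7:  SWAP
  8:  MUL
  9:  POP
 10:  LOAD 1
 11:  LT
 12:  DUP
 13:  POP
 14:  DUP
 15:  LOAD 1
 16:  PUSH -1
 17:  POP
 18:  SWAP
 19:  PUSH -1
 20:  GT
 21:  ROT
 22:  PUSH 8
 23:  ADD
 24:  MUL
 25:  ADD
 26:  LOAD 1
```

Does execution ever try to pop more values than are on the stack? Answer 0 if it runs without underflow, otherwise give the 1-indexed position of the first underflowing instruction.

0

PUSH 9  -> 9
DUP     -> 9 9
NEG     -> 9 -9
STORE 1 -> 9
LOAD 1  -> 9 -9
DUP     -> 9 -9 -9
SWAP    -> 9 -9 -9
MUL     -> 9 81
POP     -> 9
LOAD 1  -> 9 -9
LT      -> 0
DUP     -> 0 0
POP     -> 0
DUP     -> 0 0
LOAD 1  -> 0 0 -9
PUSH -1 -> 0 0 -9 -1
POP     -> 0 0 -9
SWAP    -> 0 -9 0
PUSH -1 -> 0 -9 0 -1
GT      -> 0 -9 1
ROT     -> -9 1 0
PUSH 8  -> -9 1 0 8
ADD     -> -9 1 8
MUL     -> -9 8
ADD     -> -1
LOAD 1  -> -1 -9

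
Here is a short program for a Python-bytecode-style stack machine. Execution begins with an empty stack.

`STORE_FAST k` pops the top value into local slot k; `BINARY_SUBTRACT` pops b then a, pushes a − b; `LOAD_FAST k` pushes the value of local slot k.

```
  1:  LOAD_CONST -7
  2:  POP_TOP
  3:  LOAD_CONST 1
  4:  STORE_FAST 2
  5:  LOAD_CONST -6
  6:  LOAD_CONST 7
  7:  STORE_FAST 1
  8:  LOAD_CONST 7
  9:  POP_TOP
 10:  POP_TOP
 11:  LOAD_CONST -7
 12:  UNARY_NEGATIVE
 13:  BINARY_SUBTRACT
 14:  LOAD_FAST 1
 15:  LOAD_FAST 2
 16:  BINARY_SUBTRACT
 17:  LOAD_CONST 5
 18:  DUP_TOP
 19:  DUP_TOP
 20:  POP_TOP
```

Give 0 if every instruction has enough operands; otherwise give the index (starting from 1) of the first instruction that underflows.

LOAD_CONST -7  → [-7]
POP_TOP        → []
LOAD_CONST 1   → [1]
STORE_FAST 2   → []
LOAD_CONST -6  → [-6]
LOAD_CONST 7   → [-6, 7]
STORE_FAST 1   → [-6]
LOAD_CONST 7   → [-6, 7]
POP_TOP        → [-6]
POP_TOP        → []
LOAD_CONST -7  → [-7]
UNARY_NEGATIVE → [7]
BINARY_SUBTRACT  — needs 2 operands, stack has 1 → underflow

13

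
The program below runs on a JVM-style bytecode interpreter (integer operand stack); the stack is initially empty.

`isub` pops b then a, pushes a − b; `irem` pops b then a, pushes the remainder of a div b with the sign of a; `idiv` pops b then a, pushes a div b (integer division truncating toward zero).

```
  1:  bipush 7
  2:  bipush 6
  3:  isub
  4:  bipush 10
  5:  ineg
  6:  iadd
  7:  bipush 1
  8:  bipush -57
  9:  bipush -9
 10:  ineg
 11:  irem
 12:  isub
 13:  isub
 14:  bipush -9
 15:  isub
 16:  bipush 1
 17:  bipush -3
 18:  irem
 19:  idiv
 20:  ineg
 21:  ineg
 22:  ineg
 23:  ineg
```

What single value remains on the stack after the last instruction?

bipush 7   : [7]
bipush 6   : [7, 6]
isub       : [1]
bipush 10  : [1, 10]
ineg       : [1, -10]
iadd       : [-9]
bipush 1   : [-9, 1]
bipush -57 : [-9, 1, -57]
bipush -9  : [-9, 1, -57, -9]
ineg       : [-9, 1, -57, 9]
irem       : [-9, 1, -3]
isub       : [-9, 4]
isub       : [-13]
bipush -9  : [-13, -9]
isub       : [-4]
bipush 1   : [-4, 1]
bipush -3  : [-4, 1, -3]
irem       : [-4, 1]
idiv       : [-4]
ineg       : [4]
ineg       : [-4]
ineg       : [4]
ineg       : [-4]

-4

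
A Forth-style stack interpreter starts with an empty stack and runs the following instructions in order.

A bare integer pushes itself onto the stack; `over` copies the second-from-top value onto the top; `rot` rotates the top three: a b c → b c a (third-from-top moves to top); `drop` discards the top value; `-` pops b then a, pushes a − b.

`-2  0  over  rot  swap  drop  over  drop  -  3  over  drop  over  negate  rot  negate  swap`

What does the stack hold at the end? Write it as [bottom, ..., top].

[3, -2, -2]

-2     : -2
0      : -2 0
over   : -2 0 -2
rot    : 0 -2 -2
swap   : 0 -2 -2
drop   : 0 -2
over   : 0 -2 0
drop   : 0 -2
-      : 2
3      : 2 3
over   : 2 3 2
drop   : 2 3
over   : 2 3 2
negate : 2 3 -2
rot    : 3 -2 2
negate : 3 -2 -2
swap   : 3 -2 -2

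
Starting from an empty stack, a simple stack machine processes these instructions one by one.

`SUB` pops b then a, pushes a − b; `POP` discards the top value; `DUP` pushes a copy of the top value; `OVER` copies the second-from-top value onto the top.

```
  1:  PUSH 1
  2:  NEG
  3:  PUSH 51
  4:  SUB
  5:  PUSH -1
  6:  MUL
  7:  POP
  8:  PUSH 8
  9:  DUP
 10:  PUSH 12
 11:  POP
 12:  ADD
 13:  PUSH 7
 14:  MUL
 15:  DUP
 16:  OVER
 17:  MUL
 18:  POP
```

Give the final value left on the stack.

PUSH 1  -> [1]
NEG     -> [-1]
PUSH 51 -> [-1, 51]
SUB     -> [-52]
PUSH -1 -> [-52, -1]
MUL     -> [52]
POP     -> []
PUSH 8  -> [8]
DUP     -> [8, 8]
PUSH 12 -> [8, 8, 12]
POP     -> [8, 8]
ADD     -> [16]
PUSH 7  -> [16, 7]
MUL     -> [112]
DUP     -> [112, 112]
OVER    -> [112, 112, 112]
MUL     -> [112, 12544]
POP     -> [112]

112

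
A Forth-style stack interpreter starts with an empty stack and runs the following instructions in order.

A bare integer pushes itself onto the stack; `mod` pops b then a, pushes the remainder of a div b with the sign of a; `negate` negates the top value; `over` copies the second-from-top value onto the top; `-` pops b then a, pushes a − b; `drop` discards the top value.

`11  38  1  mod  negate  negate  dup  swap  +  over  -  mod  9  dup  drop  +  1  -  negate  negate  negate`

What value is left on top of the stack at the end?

11      11
38      11 38
1       11 38 1
mod     11 0
negate  11 0
negate  11 0
dup     11 0 0
swap    11 0 0
+       11 0
over    11 0 11
-       11 -11
mod     0
9       0 9
dup     0 9 9
drop    0 9
+       9
1       9 1
-       8
negate  -8
negate  8
negate  -8

-8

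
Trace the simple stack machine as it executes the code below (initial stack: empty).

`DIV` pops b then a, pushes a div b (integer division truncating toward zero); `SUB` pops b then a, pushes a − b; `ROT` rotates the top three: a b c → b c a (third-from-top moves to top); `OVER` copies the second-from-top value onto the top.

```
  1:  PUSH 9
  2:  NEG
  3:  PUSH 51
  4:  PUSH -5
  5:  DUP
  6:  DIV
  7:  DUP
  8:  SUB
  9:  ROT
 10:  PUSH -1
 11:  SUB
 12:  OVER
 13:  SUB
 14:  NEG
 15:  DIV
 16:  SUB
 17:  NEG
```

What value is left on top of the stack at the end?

-51

PUSH 9   [9]
NEG      [-9]
PUSH 51  [-9, 51]
PUSH -5  [-9, 51, -5]
DUP      [-9, 51, -5, -5]
DIV      [-9, 51, 1]
DUP      [-9, 51, 1, 1]
SUB      [-9, 51, 0]
ROT      [51, 0, -9]
PUSH -1  [51, 0, -9, -1]
SUB      [51, 0, -8]
OVER     [51, 0, -8, 0]
SUB      [51, 0, -8]
NEG      [51, 0, 8]
DIV      [51, 0]
SUB      [51]
NEG      [-51]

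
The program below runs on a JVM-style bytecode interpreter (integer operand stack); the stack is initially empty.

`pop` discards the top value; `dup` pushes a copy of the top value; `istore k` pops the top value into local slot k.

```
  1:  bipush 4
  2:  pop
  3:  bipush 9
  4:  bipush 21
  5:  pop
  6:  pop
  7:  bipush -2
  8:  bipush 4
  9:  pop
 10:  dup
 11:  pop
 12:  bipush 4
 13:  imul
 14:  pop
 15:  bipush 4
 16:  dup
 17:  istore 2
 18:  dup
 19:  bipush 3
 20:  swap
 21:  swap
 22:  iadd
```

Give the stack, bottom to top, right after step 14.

bipush 4   4
pop        (empty)
bipush 9   9
bipush 21  9 21
pop        9
pop        (empty)
bipush -2  -2
bipush 4   -2 4
pop        -2
dup        -2 -2
pop        -2
bipush 4   -2 4
imul       -8
pop        (empty)

[]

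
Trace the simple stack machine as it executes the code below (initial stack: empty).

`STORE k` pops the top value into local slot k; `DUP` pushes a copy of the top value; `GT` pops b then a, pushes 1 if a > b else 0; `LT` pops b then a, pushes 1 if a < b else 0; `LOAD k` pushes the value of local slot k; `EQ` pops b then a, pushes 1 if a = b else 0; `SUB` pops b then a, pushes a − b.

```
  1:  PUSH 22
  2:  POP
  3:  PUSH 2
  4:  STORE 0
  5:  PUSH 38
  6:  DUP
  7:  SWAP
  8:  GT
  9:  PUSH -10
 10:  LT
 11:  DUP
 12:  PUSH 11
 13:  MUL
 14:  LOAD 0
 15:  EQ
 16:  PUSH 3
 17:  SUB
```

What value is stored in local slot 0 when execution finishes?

2

PUSH 22  -> 22
POP      -> (empty)
PUSH 2   -> 2
STORE 0  -> (empty)
PUSH 38  -> 38
DUP      -> 38 38
SWAP     -> 38 38
GT       -> 0
PUSH -10 -> 0 -10
LT       -> 0
DUP      -> 0 0
PUSH 11  -> 0 0 11
MUL      -> 0 0
LOAD 0   -> 0 0 2
EQ       -> 0 0
PUSH 3   -> 0 0 3
SUB      -> 0 -3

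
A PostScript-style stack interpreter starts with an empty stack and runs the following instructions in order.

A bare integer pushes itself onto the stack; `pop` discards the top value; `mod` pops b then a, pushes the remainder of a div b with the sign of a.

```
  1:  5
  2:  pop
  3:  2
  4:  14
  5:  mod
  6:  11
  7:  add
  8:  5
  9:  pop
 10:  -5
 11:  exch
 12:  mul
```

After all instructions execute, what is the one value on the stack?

5     5
pop   (empty)
2     2
14    2 14
mod   2
11    2 11
add   13
5     13 5
pop   13
-5    13 -5
exch  -5 13
mul   -65

-65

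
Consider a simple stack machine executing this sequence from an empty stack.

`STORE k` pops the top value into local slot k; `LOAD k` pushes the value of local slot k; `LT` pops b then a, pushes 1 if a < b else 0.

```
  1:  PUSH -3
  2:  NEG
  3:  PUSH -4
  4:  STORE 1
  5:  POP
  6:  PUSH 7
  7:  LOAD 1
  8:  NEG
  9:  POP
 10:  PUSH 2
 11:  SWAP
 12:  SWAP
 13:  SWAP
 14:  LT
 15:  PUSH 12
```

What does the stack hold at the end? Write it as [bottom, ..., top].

PUSH -3 → [-3]
NEG     → [3]
PUSH -4 → [3, -4]
STORE 1 → [3]
POP     → []
PUSH 7  → [7]
LOAD 1  → [7, -4]
NEG     → [7, 4]
POP     → [7]
PUSH 2  → [7, 2]
SWAP    → [2, 7]
SWAP    → [7, 2]
SWAP    → [2, 7]
LT      → [1]
PUSH 12 → [1, 12]

[1, 12]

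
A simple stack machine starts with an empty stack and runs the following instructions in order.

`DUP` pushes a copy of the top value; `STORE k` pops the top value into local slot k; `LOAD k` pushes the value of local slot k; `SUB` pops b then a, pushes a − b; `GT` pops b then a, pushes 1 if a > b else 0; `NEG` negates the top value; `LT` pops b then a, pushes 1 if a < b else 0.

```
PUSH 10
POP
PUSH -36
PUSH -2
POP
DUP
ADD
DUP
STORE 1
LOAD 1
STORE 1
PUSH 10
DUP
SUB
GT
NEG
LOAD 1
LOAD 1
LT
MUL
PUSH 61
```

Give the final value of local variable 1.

PUSH 10  -> 10
POP      -> (empty)
PUSH -36 -> -36
PUSH -2  -> -36 -2
POP      -> -36
DUP      -> -36 -36
ADD      -> -72
DUP      -> -72 -72
STORE 1  -> -72
LOAD 1   -> -72 -72
STORE 1  -> -72
PUSH 10  -> -72 10
DUP      -> -72 10 10
SUB      -> -72 0
GT       -> 0
NEG      -> 0
LOAD 1   -> 0 -72
LOAD 1   -> 0 -72 -72
LT       -> 0 0
MUL      -> 0
PUSH 61  -> 0 61

-72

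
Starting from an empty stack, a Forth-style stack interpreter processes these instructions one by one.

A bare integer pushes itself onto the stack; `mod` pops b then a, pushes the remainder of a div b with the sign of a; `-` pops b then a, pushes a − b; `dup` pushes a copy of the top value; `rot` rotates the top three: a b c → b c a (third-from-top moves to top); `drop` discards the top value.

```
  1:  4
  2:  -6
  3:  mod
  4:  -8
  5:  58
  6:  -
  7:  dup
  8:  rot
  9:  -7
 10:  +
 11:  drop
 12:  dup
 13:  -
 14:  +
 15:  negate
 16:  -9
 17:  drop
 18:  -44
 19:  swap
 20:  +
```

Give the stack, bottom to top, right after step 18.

[66, -44]

4      -> 4
-6     -> 4 -6
mod    -> 4
-8     -> 4 -8
58     -> 4 -8 58
-      -> 4 -66
dup    -> 4 -66 -66
rot    -> -66 -66 4
-7     -> -66 -66 4 -7
+      -> -66 -66 -3
drop   -> -66 -66
dup    -> -66 -66 -66
-      -> -66 0
+      -> -66
negate -> 66
-9     -> 66 -9
drop   -> 66
-44    -> 66 -44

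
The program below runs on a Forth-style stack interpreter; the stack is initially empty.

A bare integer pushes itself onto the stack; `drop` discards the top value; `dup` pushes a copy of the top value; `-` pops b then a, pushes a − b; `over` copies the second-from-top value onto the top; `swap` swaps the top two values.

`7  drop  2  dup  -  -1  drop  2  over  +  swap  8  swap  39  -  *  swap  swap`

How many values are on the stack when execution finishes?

2

7    : [7]
drop : []
2    : [2]
dup  : [2, 2]
-    : [0]
-1   : [0, -1]
drop : [0]
2    : [0, 2]
over : [0, 2, 0]
+    : [0, 2]
swap : [2, 0]
8    : [2, 0, 8]
swap : [2, 8, 0]
39   : [2, 8, 0, 39]
-    : [2, 8, -39]
*    : [2, -312]
swap : [-312, 2]
swap : [2, -312]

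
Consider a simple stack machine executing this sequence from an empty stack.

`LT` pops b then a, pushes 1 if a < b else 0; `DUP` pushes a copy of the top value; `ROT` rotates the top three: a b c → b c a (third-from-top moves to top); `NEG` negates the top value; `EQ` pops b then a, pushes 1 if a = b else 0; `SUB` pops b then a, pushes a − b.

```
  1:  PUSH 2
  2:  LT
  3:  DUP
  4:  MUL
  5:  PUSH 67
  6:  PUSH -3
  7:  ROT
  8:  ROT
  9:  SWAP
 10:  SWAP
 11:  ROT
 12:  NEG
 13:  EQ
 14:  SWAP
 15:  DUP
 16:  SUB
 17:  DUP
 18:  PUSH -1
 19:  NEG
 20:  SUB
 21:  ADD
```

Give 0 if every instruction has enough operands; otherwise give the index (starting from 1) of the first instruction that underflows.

2

PUSH 2  2
LT  — needs 2 operands, stack has 1 → underflow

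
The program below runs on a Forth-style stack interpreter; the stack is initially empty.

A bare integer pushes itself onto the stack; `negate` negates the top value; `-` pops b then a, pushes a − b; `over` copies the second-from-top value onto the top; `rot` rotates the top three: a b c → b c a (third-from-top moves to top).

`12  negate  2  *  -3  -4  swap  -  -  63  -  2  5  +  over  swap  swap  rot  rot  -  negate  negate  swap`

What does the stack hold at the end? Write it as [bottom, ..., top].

12     : 12
negate : -12
2      : -12 2
*      : -24
-3     : -24 -3
-4     : -24 -3 -4
swap   : -24 -4 -3
-      : -24 -1
-      : -23
63     : -23 63
-      : -86
2      : -86 2
5      : -86 2 5
+      : -86 7
over   : -86 7 -86
swap   : -86 -86 7
swap   : -86 7 -86
rot    : 7 -86 -86
rot    : -86 -86 7
-      : -86 -93
negate : -86 93
negate : -86 -93
swap   : -93 -86

[-93, -86]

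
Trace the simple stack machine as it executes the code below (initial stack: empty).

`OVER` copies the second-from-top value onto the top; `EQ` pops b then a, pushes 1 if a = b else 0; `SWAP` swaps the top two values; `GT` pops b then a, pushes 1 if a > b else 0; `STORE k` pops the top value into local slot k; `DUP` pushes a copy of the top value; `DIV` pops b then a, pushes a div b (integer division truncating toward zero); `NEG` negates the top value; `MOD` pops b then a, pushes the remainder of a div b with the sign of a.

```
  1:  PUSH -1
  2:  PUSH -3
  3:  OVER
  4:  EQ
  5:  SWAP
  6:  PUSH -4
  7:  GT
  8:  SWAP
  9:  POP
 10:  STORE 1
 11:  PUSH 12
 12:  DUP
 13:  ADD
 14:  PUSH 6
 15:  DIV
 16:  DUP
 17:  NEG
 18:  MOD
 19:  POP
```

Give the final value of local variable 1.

PUSH -1 : -1
PUSH -3 : -1 -3
OVER    : -1 -3 -1
EQ      : -1 0
SWAP    : 0 -1
PUSH -4 : 0 -1 -4
GT      : 0 1
SWAP    : 1 0
POP     : 1
STORE 1 : (empty)
PUSH 12 : 12
DUP     : 12 12
ADD     : 24
PUSH 6  : 24 6
DIV     : 4
DUP     : 4 4
NEG     : 4 -4
MOD     : 0
POP     : (empty)

1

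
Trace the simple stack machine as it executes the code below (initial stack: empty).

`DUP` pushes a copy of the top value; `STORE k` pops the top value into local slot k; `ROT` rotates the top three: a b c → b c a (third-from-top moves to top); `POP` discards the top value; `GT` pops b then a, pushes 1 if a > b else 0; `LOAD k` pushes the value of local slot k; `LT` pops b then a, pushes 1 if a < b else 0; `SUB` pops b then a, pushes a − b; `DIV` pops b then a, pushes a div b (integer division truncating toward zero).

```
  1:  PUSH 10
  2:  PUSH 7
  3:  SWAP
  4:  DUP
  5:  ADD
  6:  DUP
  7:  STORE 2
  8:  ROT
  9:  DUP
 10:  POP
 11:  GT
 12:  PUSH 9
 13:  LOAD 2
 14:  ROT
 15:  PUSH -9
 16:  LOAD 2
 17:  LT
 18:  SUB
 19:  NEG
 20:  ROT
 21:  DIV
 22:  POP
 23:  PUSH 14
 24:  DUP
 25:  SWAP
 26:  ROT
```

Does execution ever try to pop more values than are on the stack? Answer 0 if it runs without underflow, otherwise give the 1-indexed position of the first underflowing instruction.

PUSH 10 : [10]
PUSH 7  : [10, 7]
SWAP    : [7, 10]
DUP     : [7, 10, 10]
ADD     : [7, 20]
DUP     : [7, 20, 20]
STORE 2 : [7, 20]
ROT  — needs 3 operands, stack has 2 → underflow

8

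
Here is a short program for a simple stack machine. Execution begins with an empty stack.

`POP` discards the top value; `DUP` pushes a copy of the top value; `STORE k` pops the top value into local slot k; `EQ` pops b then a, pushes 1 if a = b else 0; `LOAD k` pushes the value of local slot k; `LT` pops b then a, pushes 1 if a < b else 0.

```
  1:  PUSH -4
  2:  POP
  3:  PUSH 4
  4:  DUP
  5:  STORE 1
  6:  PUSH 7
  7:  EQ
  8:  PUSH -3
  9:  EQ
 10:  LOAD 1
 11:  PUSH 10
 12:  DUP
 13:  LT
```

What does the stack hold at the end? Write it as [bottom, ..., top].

PUSH -4  [-4]
POP      []
PUSH 4   [4]
DUP      [4, 4]
STORE 1  [4]
PUSH 7   [4, 7]
EQ       [0]
PUSH -3  [0, -3]
EQ       [0]
LOAD 1   [0, 4]
PUSH 10  [0, 4, 10]
DUP      [0, 4, 10, 10]
LT       [0, 4, 0]

[0, 4, 0]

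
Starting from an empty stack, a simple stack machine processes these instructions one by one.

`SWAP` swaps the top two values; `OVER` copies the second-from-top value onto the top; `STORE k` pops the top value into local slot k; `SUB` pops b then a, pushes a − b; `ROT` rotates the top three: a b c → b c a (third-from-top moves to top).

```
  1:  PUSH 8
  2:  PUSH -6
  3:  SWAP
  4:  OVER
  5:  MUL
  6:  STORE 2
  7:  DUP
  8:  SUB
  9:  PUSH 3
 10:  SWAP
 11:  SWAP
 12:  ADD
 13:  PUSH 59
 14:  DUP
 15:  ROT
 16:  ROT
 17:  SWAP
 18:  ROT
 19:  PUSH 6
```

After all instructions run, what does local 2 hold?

PUSH 8  → 8
PUSH -6 → 8 -6
SWAP    → -6 8
OVER    → -6 8 -6
MUL     → -6 -48
STORE 2 → -6
DUP     → -6 -6
SUB     → 0
PUSH 3  → 0 3
SWAP    → 3 0
SWAP    → 0 3
ADD     → 3
PUSH 59 → 3 59
DUP     → 3 59 59
ROT     → 59 59 3
ROT     → 59 3 59
SWAP    → 59 59 3
ROT     → 59 3 59
PUSH 6  → 59 3 59 6

-48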